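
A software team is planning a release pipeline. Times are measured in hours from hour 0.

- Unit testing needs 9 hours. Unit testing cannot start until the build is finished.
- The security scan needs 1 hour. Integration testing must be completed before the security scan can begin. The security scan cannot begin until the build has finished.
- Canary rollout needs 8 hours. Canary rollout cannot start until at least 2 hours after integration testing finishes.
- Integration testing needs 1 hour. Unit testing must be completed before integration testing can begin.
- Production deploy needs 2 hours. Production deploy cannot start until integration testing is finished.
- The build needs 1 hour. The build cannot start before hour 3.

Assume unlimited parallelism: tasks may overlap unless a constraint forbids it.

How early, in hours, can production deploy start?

14

The build waits on its own release at hour 3, so it starts at hour 3 and finishes at 3 + 1 = hour 4.
After the build (finishes hour 4), unit testing can start at hour 4 and finishes at hour 13.
After unit testing (finishes hour 13), integration testing can start at hour 13 and finishes at hour 14.
Production deploy waits on integration testing (finishes hour 14), so the earliest it can start is hour 14.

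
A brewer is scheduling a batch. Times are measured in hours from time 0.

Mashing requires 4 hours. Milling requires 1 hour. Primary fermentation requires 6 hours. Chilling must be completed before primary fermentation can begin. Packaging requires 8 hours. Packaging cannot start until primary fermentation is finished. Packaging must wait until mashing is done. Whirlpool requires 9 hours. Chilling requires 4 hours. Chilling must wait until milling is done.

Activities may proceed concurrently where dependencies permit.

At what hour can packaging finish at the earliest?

Nothing blocks mashing, so it runs from hour 0 to hour 4.
Milling has no prerequisites, so it starts at hour 0 and finishes at hour 1.
Chilling cannot begin until milling (finishes hour 1). It runs from hour 1 to 1 + 4 = hour 5.
Primary fermentation cannot begin until chilling (finishes hour 5). It runs from hour 5 to 5 + 6 = hour 11.
For packaging: primary fermentation (finishes hour 11); mashing (finishes hour 4). Taking the maximum gives a start of hour 11, and it finishes at 11 + 8 = hour 19.

19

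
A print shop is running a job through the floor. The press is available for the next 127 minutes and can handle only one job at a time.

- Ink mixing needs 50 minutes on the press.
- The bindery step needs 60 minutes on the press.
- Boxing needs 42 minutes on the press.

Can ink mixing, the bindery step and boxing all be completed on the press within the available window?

No

Running back to back, the jobs need 50 + 60 + 42 = 152 minutes on the press.
Since 152 > 127, they cannot all fit.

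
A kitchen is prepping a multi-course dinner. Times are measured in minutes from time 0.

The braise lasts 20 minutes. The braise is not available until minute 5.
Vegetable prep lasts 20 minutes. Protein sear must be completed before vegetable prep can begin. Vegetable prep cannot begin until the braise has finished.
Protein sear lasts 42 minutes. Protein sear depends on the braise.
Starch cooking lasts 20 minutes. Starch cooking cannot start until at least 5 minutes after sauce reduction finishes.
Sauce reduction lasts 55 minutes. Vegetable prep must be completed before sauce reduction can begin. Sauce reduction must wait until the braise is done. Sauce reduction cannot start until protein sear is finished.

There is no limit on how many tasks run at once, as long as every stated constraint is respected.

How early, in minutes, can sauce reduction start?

87

The braise waits on its own release at minute 5, so it starts at minute 5 and finishes at 5 + 20 = minute 25.
Protein sear waits on the braise (finishes minute 25), so it starts at minute 25 and finishes at 25 + 42 = minute 67.
Vegetable prep needs all of protein sear (finishes minute 67); the braise (finishes minute 25). That puts its earliest start at minute 67; it finishes at 67 + 20 = minute 87.
Sauce reduction waits on vegetable prep (finishes minute 87); the braise (finishes minute 25); protein sear (finishes minute 67). The latest of these is minute 87, which is the earliest sauce reduction can start.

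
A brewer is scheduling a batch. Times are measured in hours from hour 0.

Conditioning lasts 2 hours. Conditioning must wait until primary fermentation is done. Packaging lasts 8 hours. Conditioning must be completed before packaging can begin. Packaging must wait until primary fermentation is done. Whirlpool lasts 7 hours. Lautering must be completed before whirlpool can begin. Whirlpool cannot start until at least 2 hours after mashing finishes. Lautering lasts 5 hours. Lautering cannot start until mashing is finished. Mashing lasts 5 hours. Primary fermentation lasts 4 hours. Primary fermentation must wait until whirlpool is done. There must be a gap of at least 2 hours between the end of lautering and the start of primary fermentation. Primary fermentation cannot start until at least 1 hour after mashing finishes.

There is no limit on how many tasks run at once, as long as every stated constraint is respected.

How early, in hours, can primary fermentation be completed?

21

Nothing blocks mashing, so it runs from hour 0 to hour 5.
After mashing (finishes hour 5), lautering can start at hour 5 and finishes at hour 10.
Whirlpool cannot start until lautering (finishes hour 10); mashing (finishes hour 5, plus 2-hour gap → hour 7). The controlling bound is hour 10, so whirlpool finishes at 10 + 7 = hour 17.
Primary fermentation has to wait for whirlpool (finishes hour 17); lautering (finishes hour 10, plus 2-hour gap → hour 12); mashing (finishes hour 5, plus 1-hour gap → hour 6). The latest of these is hour 17, so primary fermentation runs hour 17 to 17 + 4 = hour 21.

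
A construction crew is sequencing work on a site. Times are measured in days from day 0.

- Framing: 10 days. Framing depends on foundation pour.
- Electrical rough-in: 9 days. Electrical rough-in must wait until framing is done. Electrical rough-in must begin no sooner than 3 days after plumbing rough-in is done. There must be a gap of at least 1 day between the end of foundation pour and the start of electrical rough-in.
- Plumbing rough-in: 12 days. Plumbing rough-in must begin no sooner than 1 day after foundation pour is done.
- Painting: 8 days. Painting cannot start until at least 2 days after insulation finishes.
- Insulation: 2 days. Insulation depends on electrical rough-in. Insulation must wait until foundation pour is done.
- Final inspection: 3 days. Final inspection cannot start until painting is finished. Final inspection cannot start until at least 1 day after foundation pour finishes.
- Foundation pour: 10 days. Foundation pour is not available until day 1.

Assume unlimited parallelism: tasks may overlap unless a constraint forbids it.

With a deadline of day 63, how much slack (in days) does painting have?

12

Foundation pour waits on its own release at day 1, so it starts at day 1 and finishes at 1 + 10 = day 11.
Plumbing rough-in cannot begin until foundation pour (finishes day 11, plus 1-day gap → day 12). It runs from day 12 to 12 + 12 = day 24.
Framing cannot begin until foundation pour (finishes day 11). It runs from day 11 to 11 + 10 = day 21.
For electrical rough-in: framing (finishes day 21); plumbing rough-in (finishes day 24, plus 3-day gap → day 27); foundation pour (finishes day 11, plus 1-day gap → day 12). Taking the maximum gives a start of day 27, and it finishes at 27 + 9 = day 36.
Insulation needs all of electrical rough-in (finishes day 36); foundation pour (finishes day 11). That puts its earliest start at day 36; it finishes at 36 + 2 = day 38.
After insulation (finishes day 38, plus 2-day gap → day 40), painting can start at day 40 and finishes at day 48.

Working backward from the deadline:
Final inspection has no dependents, so it just needs to finish by day 63. Starting by 63 − 3 = day 60 achieves that.
Painting has to be done before final inspection (must start by day 60). That means finishing by day 60, i.e. starting by 60 − 8 = day 52.
So painting can start as early as day 40 and as late as day 52, giving 52 − 40 = 12 days of slack.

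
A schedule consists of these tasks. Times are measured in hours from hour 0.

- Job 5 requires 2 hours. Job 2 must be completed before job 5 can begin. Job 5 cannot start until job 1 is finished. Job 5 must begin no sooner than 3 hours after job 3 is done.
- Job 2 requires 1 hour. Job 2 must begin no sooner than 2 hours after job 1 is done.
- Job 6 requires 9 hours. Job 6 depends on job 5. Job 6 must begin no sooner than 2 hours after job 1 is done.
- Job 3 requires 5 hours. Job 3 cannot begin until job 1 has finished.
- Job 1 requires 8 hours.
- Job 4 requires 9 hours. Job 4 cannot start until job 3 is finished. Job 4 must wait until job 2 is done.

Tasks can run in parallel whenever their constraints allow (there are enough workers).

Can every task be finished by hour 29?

Yes

Job 1 has no prerequisites, so it starts at hour 0 and finishes at hour 8.
After job 1 (finishes hour 8), job 3 can start at hour 8 and finishes at hour 13.
Job 2 waits on job 1 (finishes hour 8, plus 2-hour gap → hour 10), so it starts at hour 10 and finishes at 10 + 1 = hour 11.
For job 5: job 2 (finishes hour 11); job 1 (finishes hour 8); job 3 (finishes hour 13, plus 3-hour gap → hour 16). Taking the maximum gives a start of hour 16, and it finishes at 16 + 2 = hour 18.
Job 6 needs all of job 5 (finishes hour 18); job 1 (finishes hour 8, plus 2-hour gap → hour 10). That puts its earliest start at hour 18; it finishes at 18 + 9 = hour 27.
For job 4: job 3 (finishes hour 13); job 2 (finishes hour 11). Taking the maximum gives a start of hour 13, and it finishes at 13 + 9 = hour 22.
Every task is finished by hour 27, which is no later than the deadline of 29, so the schedule is feasible.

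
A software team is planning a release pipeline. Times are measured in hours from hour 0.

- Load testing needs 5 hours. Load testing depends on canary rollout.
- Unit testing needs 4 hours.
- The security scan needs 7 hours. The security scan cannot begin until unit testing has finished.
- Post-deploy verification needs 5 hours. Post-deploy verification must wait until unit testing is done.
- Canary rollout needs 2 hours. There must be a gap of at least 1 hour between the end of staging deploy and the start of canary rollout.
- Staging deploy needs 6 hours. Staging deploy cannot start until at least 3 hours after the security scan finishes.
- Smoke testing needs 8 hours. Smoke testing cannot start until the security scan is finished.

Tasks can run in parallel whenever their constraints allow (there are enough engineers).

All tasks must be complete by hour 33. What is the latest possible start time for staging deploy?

19

To finish by hour 33, load testing (duration 5) must start no later than hour 28.
Since load testing (must start by hour 28) depends on it, canary rollout must finish by hour 28. Backing off its 2-hour duration gives a latest start of hour 26.
Staging deploy feeds into canary rollout (must start by hour 26, minus 1-hour gap → hour 25); so staging deploy must finish by hour 25 and therefore start by hour 19.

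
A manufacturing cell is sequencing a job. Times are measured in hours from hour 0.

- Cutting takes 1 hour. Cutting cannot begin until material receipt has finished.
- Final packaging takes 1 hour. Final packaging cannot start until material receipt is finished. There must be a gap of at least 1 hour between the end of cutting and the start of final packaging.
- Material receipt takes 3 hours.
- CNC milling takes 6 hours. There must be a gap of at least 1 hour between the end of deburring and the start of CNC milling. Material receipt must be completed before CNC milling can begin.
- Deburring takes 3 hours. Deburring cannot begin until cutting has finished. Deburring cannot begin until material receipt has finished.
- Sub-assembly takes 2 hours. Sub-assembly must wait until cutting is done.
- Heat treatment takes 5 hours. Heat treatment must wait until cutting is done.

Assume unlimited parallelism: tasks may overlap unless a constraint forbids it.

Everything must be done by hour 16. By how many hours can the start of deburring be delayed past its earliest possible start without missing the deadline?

Material receipt has no prerequisites, so it starts at hour 0 and finishes at hour 3.
Cutting waits on material receipt (finishes hour 3), so it starts at hour 3 and finishes at 3 + 1 = hour 4.
For deburring: cutting (finishes hour 4); material receipt (finishes hour 3). Taking the maximum gives a start of hour 4, and it finishes at 4 + 3 = hour 7.

Working backward from the deadline:
To finish by hour 16, CNC milling (duration 6) must start no later than hour 10.
Deburring has to be done before CNC milling (must start by hour 10, minus 1-hour gap → hour 9). That means finishing by hour 9, i.e. starting by 9 − 3 = hour 6.
So deburring can start as early as hour 4 and as late as hour 6, giving 6 − 4 = 2 hours of slack.

2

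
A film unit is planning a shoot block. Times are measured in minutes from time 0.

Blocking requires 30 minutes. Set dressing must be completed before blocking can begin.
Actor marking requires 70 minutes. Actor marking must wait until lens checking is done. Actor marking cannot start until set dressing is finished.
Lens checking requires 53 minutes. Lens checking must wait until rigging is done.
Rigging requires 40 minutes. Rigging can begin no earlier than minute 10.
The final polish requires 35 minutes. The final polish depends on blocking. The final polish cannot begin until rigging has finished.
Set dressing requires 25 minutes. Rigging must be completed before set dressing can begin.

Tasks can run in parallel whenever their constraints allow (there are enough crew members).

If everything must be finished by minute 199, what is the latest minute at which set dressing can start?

To finish by minute 199, the final polish (duration 35) must start no later than minute 164.
Blocking must finish before the final polish (must start by minute 164). With a 30-minute duration, blocking must start by 164 − 30 = minute 134.
To finish by minute 199, actor marking (duration 70) must start no later than minute 129.
Set dressing must finish in time for blocking (must start by minute 134); actor marking (must start by minute 129). The tightest is minute 129, so set dressing must start by 129 − 25 = minute 104.

104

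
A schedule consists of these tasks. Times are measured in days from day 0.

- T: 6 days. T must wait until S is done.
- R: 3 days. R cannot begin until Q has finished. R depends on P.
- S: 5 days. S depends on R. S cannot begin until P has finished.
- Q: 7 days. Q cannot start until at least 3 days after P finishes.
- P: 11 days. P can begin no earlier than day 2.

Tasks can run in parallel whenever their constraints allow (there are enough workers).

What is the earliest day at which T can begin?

31

P cannot begin until its own release at day 2. It runs from day 2 to 2 + 11 = day 13.
Q waits on P (finishes day 13, plus 3-day gap → day 16), so it starts at day 16 and finishes at 16 + 7 = day 23.
For R: Q (finishes day 23); P (finishes day 13). Taking the maximum gives a start of day 23, and it finishes at 23 + 3 = day 26.
S has to wait for R (finishes day 26); P (finishes day 13). The latest of these is day 26, so S runs day 26 to 26 + 5 = day 31.
T waits on S (finishes day 31), so the earliest it can start is day 31.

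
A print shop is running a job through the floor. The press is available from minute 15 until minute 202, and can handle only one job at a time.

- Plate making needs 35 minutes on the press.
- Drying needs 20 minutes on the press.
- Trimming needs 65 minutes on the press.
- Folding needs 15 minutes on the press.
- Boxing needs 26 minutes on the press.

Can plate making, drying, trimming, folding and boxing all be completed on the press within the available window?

The press window is 202 − 15 = 187 minutes.
Running back to back, the jobs need 35 + 20 + 65 + 15 + 26 = 161 minutes on the press.
Since 161 ≤ 187, they fit within the window.

Yes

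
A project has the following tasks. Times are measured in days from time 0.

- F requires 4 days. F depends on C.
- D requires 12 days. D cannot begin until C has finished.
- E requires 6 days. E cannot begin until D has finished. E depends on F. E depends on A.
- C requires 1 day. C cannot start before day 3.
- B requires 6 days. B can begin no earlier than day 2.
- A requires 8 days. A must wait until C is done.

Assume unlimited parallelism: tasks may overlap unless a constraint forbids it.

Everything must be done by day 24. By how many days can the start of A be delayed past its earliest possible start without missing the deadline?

C waits on its own release at day 3, so it starts at day 3 and finishes at 3 + 1 = day 4.
A waits on C (finishes day 4), so it starts at day 4 and finishes at 4 + 8 = day 12.

Working backward from the deadline:
E has no dependents, so it just needs to finish by day 24. Starting by 24 − 6 = day 18 achieves that.
A has to be done before E (must start by day 18). That means finishing by day 18, i.e. starting by 18 − 8 = day 10.
So A can start as early as day 4 and as late as day 10, giving 10 − 4 = 6 days of slack.

6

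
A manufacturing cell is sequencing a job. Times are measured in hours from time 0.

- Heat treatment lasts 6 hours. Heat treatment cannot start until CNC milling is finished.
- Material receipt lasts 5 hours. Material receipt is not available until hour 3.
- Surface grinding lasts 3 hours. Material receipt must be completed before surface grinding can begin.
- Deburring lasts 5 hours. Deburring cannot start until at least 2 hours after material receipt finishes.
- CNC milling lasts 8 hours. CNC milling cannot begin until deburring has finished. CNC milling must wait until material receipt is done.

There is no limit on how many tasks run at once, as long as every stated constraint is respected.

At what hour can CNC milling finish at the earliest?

23

Material receipt waits on its own release at hour 3, so it starts at hour 3 and finishes at 3 + 5 = hour 8.
After material receipt (finishes hour 8, plus 2-hour gap → hour 10), deburring can start at hour 10 and finishes at hour 15.
For CNC milling: deburring (finishes hour 15); material receipt (finishes hour 8). Taking the maximum gives a start of hour 15, and it finishes at 15 + 8 = hour 23.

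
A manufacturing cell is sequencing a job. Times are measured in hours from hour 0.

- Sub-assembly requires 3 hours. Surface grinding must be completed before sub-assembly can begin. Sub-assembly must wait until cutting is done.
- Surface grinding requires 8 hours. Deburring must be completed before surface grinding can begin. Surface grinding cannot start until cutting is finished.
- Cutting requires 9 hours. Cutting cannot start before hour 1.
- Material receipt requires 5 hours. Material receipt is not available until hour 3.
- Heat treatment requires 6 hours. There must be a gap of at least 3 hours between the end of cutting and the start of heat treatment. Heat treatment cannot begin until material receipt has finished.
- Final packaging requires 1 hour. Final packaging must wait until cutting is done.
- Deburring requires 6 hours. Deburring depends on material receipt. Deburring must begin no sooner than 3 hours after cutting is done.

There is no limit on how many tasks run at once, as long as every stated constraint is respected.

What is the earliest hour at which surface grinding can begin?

After its own release at hour 1, cutting can start at hour 1 and finishes at hour 10.
After its own release at hour 3, material receipt can start at hour 3 and finishes at hour 8.
Deburring cannot start until material receipt (finishes hour 8); cutting (finishes hour 10, plus 3-hour gap → hour 13). The controlling bound is hour 13, so deburring finishes at 13 + 6 = hour 19.
Surface grinding waits on deburring (finishes hour 19); cutting (finishes hour 10). The latest of these is hour 19, which is the earliest surface grinding can start.

19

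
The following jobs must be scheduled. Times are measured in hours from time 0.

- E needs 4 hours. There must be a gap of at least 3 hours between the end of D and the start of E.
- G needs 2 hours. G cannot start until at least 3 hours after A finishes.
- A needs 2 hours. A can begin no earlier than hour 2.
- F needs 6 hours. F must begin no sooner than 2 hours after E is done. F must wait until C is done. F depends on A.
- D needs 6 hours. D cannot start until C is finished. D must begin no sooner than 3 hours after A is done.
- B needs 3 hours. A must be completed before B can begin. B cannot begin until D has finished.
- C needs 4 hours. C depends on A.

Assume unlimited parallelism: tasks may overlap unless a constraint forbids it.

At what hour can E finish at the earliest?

A cannot begin until its own release at hour 2. It runs from hour 2 to 2 + 2 = hour 4.
C cannot begin until A (finishes hour 4). It runs from hour 4 to 4 + 4 = hour 8.
D needs all of C (finishes hour 8); A (finishes hour 4, plus 3-hour gap → hour 7). That puts its earliest start at hour 8; it finishes at 8 + 6 = hour 14.
After D (finishes hour 14, plus 3-hour gap → hour 17), E can start at hour 17 and finishes at hour 21.

21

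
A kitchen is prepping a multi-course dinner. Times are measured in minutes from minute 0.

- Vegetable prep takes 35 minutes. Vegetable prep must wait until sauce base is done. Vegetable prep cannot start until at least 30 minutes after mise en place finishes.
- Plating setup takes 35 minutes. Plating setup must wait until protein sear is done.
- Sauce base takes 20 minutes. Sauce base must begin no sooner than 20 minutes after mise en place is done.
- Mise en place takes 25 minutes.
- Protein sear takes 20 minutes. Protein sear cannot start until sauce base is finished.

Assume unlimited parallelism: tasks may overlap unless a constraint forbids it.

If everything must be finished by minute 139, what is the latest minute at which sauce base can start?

64

To finish by minute 139, plating setup (duration 35) must start no later than minute 104.
Since plating setup (must start by minute 104) depends on it, protein sear must finish by minute 104. Backing off its 20-minute duration gives a latest start of minute 84.
Vegetable prep must finish by minute 139; it takes 35 minutes, so it must start by 139 − 35 = minute 104.
For sauce base: protein sear (must start by minute 84); vegetable prep (must start by minute 104). The most restrictive is minute 84; with a 20-minute duration, sauce base must start by minute 64.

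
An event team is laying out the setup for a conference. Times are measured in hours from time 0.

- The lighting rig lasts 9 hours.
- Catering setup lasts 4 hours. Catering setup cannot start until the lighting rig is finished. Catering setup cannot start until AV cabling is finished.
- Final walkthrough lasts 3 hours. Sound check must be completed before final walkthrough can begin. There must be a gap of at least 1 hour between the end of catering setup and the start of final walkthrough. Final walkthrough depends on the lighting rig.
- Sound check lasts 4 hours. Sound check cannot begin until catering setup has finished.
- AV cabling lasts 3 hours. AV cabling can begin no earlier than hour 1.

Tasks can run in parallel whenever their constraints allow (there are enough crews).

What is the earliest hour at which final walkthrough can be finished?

20

After its own release at hour 1, AV cabling can start at hour 1 and finishes at hour 4.
The lighting rig can start immediately at hour 0; it finishes at hour 9.
For catering setup: the lighting rig (finishes hour 9); AV cabling (finishes hour 4). Taking the maximum gives a start of hour 9, and it finishes at 9 + 4 = hour 13.
Sound check cannot begin until catering setup (finishes hour 13). It runs from hour 13 to 13 + 4 = hour 17.
For final walkthrough: sound check (finishes hour 17); catering setup (finishes hour 13, plus 1-hour gap → hour 14); the lighting rig (finishes hour 9). Taking the maximum gives a start of hour 17, and it finishes at 17 + 3 = hour 20.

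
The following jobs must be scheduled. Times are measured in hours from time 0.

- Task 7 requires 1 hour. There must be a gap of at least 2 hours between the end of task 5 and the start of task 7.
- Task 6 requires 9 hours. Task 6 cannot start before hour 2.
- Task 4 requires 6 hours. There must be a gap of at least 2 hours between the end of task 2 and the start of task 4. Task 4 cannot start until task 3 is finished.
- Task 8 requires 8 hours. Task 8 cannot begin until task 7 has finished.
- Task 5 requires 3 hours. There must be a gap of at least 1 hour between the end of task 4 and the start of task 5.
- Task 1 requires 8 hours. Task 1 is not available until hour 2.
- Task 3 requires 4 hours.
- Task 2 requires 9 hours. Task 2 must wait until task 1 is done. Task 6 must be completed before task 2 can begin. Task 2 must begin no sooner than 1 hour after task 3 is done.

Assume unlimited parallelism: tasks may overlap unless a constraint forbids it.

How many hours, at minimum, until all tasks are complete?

43

Task 6 waits on its own release at hour 2, so it starts at hour 2 and finishes at 2 + 9 = hour 11.
Task 3 can start immediately at hour 0; it finishes at hour 4.
After its own release at hour 2, task 1 can start at hour 2 and finishes at hour 10.
For task 2: task 1 (finishes hour 10); task 6 (finishes hour 11); task 3 (finishes hour 4, plus 1-hour gap → hour 5). Taking the maximum gives a start of hour 11, and it finishes at 11 + 9 = hour 20.
Task 4 has to wait for task 2 (finishes hour 20, plus 2-hour gap → hour 22); task 3 (finishes hour 4). The latest of these is hour 22, so task 4 runs hour 22 to 22 + 6 = hour 28.
After task 4 (finishes hour 28, plus 1-hour gap → hour 29), task 5 can start at hour 29 and finishes at hour 32.
Task 7 waits on task 5 (finishes hour 32, plus 2-hour gap → hour 34), so it starts at hour 34 and finishes at 34 + 1 = hour 35.
After task 7 (finishes hour 35), task 8 can start at hour 35 and finishes at hour 43.
All tasks are finished once the last one completes. Finish times: Task 1 at 10, Task 2 at 20, Task 3 at 4, Task 4 at 28, Task 5 at 32, Task 6 at 11, Task 7 at 35, Task 8 at 43. The latest is hour 43.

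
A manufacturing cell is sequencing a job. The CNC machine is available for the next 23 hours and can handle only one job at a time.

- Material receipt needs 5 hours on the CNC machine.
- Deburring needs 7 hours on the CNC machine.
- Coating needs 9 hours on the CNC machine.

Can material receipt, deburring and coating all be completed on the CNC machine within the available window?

Yes

Running back to back, the jobs need 5 + 7 + 9 = 21 hours on the CNC machine.
Since 21 ≤ 23, they fit within the window.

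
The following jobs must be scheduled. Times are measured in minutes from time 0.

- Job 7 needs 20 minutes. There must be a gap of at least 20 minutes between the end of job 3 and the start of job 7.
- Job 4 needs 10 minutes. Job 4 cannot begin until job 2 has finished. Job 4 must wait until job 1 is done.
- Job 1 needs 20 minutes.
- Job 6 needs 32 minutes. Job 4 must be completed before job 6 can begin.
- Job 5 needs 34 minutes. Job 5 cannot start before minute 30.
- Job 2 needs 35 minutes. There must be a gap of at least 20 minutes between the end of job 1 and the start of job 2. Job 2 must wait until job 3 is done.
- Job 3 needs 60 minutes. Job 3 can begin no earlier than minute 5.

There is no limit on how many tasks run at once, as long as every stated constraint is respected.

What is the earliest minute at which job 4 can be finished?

After its own release at minute 5, job 3 can start at minute 5 and finishes at minute 65.
Job 1 has no prerequisites, so it starts at minute 0 and finishes at minute 20.
Job 2 has to wait for job 1 (finishes minute 20, plus 20-minute gap → minute 40); job 3 (finishes minute 65). The latest of these is minute 65, so job 2 runs minute 65 to 65 + 35 = minute 100.
Job 4 has to wait for job 2 (finishes minute 100); job 1 (finishes minute 20). The latest of these is minute 100, so job 4 runs minute 100 to 100 + 10 = minute 110.

110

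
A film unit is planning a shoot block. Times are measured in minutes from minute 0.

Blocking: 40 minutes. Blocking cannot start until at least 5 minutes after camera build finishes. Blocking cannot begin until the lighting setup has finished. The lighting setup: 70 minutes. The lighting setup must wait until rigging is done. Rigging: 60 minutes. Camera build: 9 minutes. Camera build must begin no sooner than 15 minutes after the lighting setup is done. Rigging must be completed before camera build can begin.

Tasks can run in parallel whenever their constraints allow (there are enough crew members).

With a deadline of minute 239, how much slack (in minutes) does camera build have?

40

Rigging can start immediately at minute 0; it finishes at minute 60.
The lighting setup cannot begin until rigging (finishes minute 60). It runs from minute 60 to 60 + 70 = minute 130.
Camera build has to wait for the lighting setup (finishes minute 130, plus 15-minute gap → minute 145); rigging (finishes minute 60). The latest of these is minute 145, so camera build runs minute 145 to 145 + 9 = minute 154.

Working backward from the deadline:
To finish by minute 239, blocking (duration 40) must start no later than minute 199.
Since blocking (must start by minute 199, minus 5-minute gap → minute 194) depends on it, camera build must finish by minute 194. Backing off its 9-minute duration gives a latest start of minute 185.
So camera build can start as early as minute 145 and as late as minute 185, giving 185 − 145 = 40 minutes of slack.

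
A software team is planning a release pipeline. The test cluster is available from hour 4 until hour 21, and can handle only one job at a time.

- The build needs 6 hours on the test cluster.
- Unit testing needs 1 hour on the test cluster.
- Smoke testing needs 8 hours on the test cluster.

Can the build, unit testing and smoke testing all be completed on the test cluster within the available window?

Yes

The test cluster window is 21 − 4 = 17 hours.
Running back to back, the jobs need 6 + 1 + 8 = 15 hours on the test cluster.
Since 15 ≤ 17, they fit within the window.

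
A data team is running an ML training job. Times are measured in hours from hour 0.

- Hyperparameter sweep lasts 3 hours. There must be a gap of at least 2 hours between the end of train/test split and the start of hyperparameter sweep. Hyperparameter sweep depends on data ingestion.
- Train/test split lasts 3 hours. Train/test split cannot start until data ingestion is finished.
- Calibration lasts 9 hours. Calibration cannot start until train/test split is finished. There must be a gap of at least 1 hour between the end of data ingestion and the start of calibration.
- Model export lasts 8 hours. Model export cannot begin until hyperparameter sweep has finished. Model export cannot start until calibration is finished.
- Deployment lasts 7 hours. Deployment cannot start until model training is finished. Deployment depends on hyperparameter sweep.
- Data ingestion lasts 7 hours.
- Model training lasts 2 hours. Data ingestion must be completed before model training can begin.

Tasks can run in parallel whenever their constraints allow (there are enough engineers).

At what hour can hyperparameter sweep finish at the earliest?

Data ingestion can start immediately at hour 0; it finishes at hour 7.
Train/test split cannot begin until data ingestion (finishes hour 7). It runs from hour 7 to 7 + 3 = hour 10.
Hyperparameter sweep cannot start until train/test split (finishes hour 10, plus 2-hour gap → hour 12); data ingestion (finishes hour 7). The controlling bound is hour 12, so hyperparameter sweep finishes at 12 + 3 = hour 15.

15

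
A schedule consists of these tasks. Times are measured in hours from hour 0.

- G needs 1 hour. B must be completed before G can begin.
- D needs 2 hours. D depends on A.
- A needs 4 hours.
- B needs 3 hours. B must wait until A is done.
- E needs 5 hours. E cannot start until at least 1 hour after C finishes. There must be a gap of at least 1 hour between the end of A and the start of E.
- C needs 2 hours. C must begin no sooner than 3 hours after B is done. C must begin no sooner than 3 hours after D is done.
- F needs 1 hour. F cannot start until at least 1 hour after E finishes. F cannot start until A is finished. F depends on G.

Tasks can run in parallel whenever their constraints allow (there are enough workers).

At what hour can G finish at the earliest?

A can start immediately at hour 0; it finishes at hour 4.
After A (finishes hour 4), B can start at hour 4 and finishes at hour 7.
After B (finishes hour 7), G can start at hour 7 and finishes at hour 8.

8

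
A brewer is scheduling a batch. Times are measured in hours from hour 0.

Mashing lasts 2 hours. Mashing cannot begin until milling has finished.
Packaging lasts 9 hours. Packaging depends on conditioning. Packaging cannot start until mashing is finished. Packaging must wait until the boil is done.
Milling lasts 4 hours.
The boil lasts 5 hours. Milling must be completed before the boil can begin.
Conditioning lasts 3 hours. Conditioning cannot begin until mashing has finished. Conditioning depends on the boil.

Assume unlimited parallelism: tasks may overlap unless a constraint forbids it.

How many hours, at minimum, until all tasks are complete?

Milling can start immediately at hour 0; it finishes at hour 4.
The boil cannot begin until milling (finishes hour 4). It runs from hour 4 to 4 + 5 = hour 9.
After milling (finishes hour 4), mashing can start at hour 4 and finishes at hour 6.
For conditioning: mashing (finishes hour 6); the boil (finishes hour 9). Taking the maximum gives a start of hour 9, and it finishes at 9 + 3 = hour 12.
For packaging: conditioning (finishes hour 12); mashing (finishes hour 6); the boil (finishes hour 9). Taking the maximum gives a start of hour 12, and it finishes at 12 + 9 = hour 21.
All tasks are finished once the last one completes. Finish times: Milling at 4, Mashing at 6, The boil at 9, Conditioning at 12, Packaging at 21. The latest is hour 21.

21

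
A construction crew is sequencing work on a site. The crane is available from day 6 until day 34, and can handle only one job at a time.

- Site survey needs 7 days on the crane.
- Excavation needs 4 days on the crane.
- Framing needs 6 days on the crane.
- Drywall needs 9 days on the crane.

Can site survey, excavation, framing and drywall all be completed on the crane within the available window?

Yes

The crane window is 34 − 6 = 28 days.
Running back to back, the jobs need 7 + 4 + 6 + 9 = 26 days on the crane.
Since 26 ≤ 28, they fit within the window.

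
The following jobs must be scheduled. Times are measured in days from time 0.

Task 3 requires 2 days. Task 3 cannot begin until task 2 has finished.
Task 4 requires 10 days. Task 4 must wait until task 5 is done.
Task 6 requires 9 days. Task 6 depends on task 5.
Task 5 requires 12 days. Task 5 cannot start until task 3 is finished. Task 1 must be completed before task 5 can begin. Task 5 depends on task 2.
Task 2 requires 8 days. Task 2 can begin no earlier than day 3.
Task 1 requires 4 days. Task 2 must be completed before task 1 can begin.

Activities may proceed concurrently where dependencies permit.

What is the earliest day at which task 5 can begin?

Task 2 waits on its own release at day 3, so it starts at day 3 and finishes at 3 + 8 = day 11.
After task 2 (finishes day 11), task 3 can start at day 11 and finishes at day 13.
Task 1 cannot begin until task 2 (finishes day 11). It runs from day 11 to 11 + 4 = day 15.
Task 5 waits on task 3 (finishes day 13); task 1 (finishes day 15); task 2 (finishes day 11). The latest of these is day 15, which is the earliest task 5 can start.

15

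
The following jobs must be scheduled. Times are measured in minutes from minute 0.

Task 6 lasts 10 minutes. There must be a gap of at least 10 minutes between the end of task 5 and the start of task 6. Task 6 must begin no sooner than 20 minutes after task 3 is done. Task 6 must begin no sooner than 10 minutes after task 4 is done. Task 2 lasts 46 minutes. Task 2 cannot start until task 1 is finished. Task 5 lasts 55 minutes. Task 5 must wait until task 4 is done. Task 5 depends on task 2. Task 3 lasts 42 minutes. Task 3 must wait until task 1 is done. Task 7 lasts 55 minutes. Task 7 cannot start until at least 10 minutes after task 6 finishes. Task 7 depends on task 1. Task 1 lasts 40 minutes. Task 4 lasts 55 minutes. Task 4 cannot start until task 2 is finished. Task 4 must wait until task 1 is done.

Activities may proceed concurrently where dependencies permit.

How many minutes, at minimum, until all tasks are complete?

281

Task 1 can start immediately at minute 0; it finishes at minute 40.
Task 3 waits on task 1 (finishes minute 40), so it starts at minute 40 and finishes at 40 + 42 = minute 82.
Task 2 waits on task 1 (finishes minute 40), so it starts at minute 40 and finishes at 40 + 46 = minute 86.
Task 4 has to wait for task 2 (finishes minute 86); task 1 (finishes minute 40). The latest of these is minute 86, so task 4 runs minute 86 to 86 + 55 = minute 141.
Task 5 cannot start until task 4 (finishes minute 141); task 2 (finishes minute 86). The controlling bound is minute 141, so task 5 finishes at 141 + 55 = minute 196.
Task 6 has to wait for task 5 (finishes minute 196, plus 10-minute gap → minute 206); task 3 (finishes minute 82, plus 20-minute gap → minute 102); task 4 (finishes minute 141, plus 10-minute gap → minute 151). The latest of these is minute 206, so task 6 runs minute 206 to 206 + 10 = minute 216.
For task 7: task 6 (finishes minute 216, plus 10-minute gap → minute 226); task 1 (finishes minute 40). Taking the maximum gives a start of minute 226, and it finishes at 226 + 55 = minute 281.
All tasks are finished once the last one completes. Finish times: Task 1 at 40, Task 2 at 86, Task 3 at 82, Task 4 at 141, Task 5 at 196, Task 6 at 216, Task 7 at 281. The latest is minute 281.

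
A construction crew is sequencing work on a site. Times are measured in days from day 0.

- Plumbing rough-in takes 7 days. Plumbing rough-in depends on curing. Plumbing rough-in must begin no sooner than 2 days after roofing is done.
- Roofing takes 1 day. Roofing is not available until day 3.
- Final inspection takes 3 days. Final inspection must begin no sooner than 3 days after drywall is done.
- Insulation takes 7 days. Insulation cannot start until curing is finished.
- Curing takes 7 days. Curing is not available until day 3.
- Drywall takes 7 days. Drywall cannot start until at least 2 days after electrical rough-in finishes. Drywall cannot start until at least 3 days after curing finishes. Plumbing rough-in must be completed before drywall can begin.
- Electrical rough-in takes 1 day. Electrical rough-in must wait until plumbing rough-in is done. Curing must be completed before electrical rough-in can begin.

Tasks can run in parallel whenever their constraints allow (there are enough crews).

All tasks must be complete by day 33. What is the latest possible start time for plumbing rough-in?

10

Nothing follows final inspection; the deadline of day 33 is its only limit. It must start by 33 − 3 = day 30.
Drywall feeds into final inspection (must start by day 30, minus 3-day gap → day 27); so drywall must finish by day 27 and therefore start by day 20.
Electrical rough-in feeds into drywall (must start by day 20, minus 2-day gap → day 18); so electrical rough-in must finish by day 18 and therefore start by day 17.
Plumbing rough-in feeds electrical rough-in (must start by day 17); drywall (must start by day 20). Taking the minimum, plumbing rough-in must finish by day 17 and start by 17 − 7 = day 10.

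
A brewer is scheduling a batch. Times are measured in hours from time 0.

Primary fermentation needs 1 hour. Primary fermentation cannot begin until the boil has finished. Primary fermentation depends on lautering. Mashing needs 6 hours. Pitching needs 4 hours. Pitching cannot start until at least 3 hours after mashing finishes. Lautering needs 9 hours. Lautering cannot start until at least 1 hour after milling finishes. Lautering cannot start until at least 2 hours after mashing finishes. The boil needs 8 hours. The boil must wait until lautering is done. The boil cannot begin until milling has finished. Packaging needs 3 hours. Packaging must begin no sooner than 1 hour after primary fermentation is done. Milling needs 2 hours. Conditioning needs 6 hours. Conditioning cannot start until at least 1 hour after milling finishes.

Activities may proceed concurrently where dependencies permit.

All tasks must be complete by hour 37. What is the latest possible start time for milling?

12

To finish by hour 37, packaging (duration 3) must start no later than hour 34.
Primary fermentation must finish before packaging (must start by hour 34, minus 1-hour gap → hour 33). With a 1-hour duration, primary fermentation must start by 33 − 1 = hour 32.
The boil feeds into primary fermentation (must start by hour 32); so the boil must finish by hour 32 and therefore start by hour 24.
Lautering feeds the boil (must start by hour 24); primary fermentation (must start by hour 32). Taking the minimum, lautering must finish by hour 24 and start by 24 − 9 = hour 15.
Conditioning must finish by hour 37; it takes 6 hours, so it must start by 37 − 6 = hour 31.
Milling feeds lautering (must start by hour 15, minus 1-hour gap → hour 14); the boil (must start by hour 24); conditioning (must start by hour 31, minus 1-hour gap → hour 30). Taking the minimum, milling must finish by hour 14 and start by 14 − 2 = hour 12.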